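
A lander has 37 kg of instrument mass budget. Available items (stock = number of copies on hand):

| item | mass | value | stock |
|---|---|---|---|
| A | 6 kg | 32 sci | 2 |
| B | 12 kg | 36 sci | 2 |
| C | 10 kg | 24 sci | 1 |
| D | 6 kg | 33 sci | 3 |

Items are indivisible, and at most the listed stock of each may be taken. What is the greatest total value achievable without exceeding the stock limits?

Top feasible selections:
- 1×A + 1×B + 3×D: mass 36, value 167
- 2×A + 1×B + 2×D: mass 36, value 166
- 2×A + 3×D: mass 30, value 163
Best: 167 sci.

167 sci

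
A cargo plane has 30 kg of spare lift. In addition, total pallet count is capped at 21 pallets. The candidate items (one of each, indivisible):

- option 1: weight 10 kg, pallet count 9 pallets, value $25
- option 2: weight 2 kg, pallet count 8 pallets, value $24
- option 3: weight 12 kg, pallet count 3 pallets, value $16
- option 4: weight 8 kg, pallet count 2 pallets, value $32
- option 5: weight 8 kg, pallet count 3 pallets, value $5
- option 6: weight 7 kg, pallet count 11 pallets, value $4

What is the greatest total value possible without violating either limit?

$81

Feasible sets respecting both limits:
- option 1+option 2+option 4: weight 20, pallet count 19, value 81
- option 2+option 3+option 4+option 5: weight 30, pallet count 16, value 77
- option 1+option 3+option 4: weight 30, pallet count 14, value 73
- option 2+option 3+option 4: weight 22, pallet count 13, value 72
Best: $81.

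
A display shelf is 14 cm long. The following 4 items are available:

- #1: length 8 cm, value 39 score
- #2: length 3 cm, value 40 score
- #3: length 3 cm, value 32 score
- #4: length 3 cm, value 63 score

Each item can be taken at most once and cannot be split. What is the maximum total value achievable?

Check high-value combinations within 14 cm:
- #1+#2+#4: length 8+3+3=14, value 39+40+63=142
- #2+#3+#4: length 3+3+3=9, value 40+32+63=135
- #1+#3+#4: length 8+3+3=14, value 39+32+63=134
- #1+#2+#3: length 8+3+3=14, value 39+40+32=111
- #2+#4: length 3+3=6, value 40+63=103
Best: 142 score.

142 score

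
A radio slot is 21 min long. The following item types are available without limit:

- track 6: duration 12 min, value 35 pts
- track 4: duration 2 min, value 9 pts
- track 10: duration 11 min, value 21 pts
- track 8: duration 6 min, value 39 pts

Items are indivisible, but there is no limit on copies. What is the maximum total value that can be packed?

126 pts

Best value-per-unit is track 8 at 39/6; filling with it alone gives 3×39 = 117.
Optimal mix: 1×track 4 + 3×track 8 → duration 20, value 126.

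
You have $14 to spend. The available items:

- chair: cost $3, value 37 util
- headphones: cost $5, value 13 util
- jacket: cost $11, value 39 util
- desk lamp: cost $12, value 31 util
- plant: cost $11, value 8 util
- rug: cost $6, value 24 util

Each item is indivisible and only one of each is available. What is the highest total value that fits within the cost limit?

Check high-value combinations within $14:
- chair+jacket: cost 3+11=14, value 37+39=76
- chair+headphones+rug: cost 3+5+6=14, value 37+13+24=74
- chair+rug: cost 3+6=9, value 37+24=61
- chair+headphones: cost 3+5=8, value 37+13=50
Best: 76 util.

76 util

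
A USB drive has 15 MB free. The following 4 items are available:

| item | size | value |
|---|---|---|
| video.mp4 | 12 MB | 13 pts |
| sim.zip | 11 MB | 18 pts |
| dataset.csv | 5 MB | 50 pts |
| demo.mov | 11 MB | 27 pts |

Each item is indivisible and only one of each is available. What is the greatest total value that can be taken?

Check high-value combinations within 15 MB:
- dataset.csv: size 5, value 50
- demo.mov: size 11, value 27
- sim.zip: size 11, value 18
Best: 50 pts.

50 pts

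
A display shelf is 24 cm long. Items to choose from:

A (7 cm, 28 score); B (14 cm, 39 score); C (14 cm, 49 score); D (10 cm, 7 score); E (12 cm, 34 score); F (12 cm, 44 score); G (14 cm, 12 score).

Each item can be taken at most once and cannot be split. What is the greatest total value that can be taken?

Check high-value combinations within 24 cm:
- E+F: length 12+12=24, value 34+44=78
- A+C: length 7+14=21, value 28+49=77
- A+F: length 7+12=19, value 28+44=72
- A+B: length 7+14=21, value 28+39=67
Best: 78 score.

78 score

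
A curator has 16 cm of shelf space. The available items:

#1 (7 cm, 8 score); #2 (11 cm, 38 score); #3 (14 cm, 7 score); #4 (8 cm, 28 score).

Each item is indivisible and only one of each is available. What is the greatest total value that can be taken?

This is a 0/1 knapsack; check combinations near the capacity.
- #2: length 11, value 38
- #1+#4: length 7+8=15, value 8+28=36
- #4: length 8, value 28
- #1: length 7, value 8
- #3: length 14, value 7
Best: 38 score.

38 score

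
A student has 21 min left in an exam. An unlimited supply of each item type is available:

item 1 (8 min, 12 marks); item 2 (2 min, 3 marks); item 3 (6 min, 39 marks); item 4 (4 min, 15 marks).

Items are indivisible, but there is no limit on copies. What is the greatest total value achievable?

Best value-per-unit is item 3 at 39/6; filling with it alone gives 3×39 = 117.
Optimal mix: 1×item 2 + 3×item 3 → time 20, value 120.

120 marks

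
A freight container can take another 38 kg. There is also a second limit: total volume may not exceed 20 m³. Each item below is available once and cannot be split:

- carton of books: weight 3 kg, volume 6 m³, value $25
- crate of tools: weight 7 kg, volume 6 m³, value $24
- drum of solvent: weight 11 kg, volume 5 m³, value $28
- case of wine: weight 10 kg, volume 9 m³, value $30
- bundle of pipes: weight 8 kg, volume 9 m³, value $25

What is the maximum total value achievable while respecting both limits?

$83

Feasible sets respecting both limits:
- carton of books+drum of solvent+case of wine: weight 24, volume 20, value 83
- crate of tools+drum of solvent+case of wine: weight 28, volume 20, value 82
- carton of books+drum of solvent+bundle of pipes: weight 22, volume 20, value 78
Best: $83.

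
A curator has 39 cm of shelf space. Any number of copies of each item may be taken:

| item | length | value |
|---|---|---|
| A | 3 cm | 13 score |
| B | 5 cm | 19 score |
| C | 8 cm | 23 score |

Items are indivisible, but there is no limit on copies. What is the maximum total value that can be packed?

Best value-per-unit is A at 13/3, and filling with it alone uses length 13×3=39. No mix of the others beats 13×13 = 169.

169 score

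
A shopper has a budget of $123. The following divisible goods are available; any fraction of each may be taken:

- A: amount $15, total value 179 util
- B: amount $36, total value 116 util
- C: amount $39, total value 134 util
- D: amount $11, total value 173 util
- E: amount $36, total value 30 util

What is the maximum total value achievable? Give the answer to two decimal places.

620.33

Take in order of value per unit:
- D (173/11 per unit): all 11 → value 173, running total 173.00
- A (179/15 per unit): all 15 → value 179, running total 352.00
- C (134/39 per unit): all 39 → value 134, running total 486.00
- B (116/36 per unit): all 36 → value 116, running total 602.00
- E (30/36 per unit): 22 of 36 → value 22×30/36 = 18.3333, running total 620.33
Total 620.33.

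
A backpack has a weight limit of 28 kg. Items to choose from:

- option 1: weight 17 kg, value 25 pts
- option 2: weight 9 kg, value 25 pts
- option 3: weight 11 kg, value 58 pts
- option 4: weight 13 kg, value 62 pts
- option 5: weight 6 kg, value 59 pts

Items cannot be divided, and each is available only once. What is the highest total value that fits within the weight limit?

Check high-value combinations within 28 kg:
- option 2+option 4+option 5: weight 9+13+6=28, value 25+62+59=146
- option 2+option 3+option 5: weight 9+11+6=26, value 25+58+59=142
- option 4+option 5: weight 13+6=19, value 62+59=121
- option 3+option 4: weight 11+13=24, value 58+62=120
- option 3+option 5: weight 11+6=17, value 58+59=117
Best: 146 pts.

146 pts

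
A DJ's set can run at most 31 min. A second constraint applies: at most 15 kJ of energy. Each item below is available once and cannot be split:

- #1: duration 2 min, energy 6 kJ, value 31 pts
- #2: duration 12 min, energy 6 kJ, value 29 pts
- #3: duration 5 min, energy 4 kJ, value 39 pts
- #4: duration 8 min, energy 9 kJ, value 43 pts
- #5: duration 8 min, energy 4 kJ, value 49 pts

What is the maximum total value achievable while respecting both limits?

119 pts

Feasible sets respecting both limits:
- #1+#3+#5: duration 15, energy 14, value 119
- #2+#3+#5: duration 25, energy 14, value 117
- #4+#5: duration 16, energy 13, value 92
Best: 119 pts.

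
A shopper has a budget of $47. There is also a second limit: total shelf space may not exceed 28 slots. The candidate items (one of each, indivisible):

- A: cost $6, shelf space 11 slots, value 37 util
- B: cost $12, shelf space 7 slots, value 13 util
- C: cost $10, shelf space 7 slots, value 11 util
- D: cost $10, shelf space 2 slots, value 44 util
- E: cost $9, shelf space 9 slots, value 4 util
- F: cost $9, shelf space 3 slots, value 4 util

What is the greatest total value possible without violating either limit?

105 util

Feasible sets respecting both limits:
- A+B+C+D: cost 38, shelf space 27, value 105
- A+B+D+F: cost 37, shelf space 23, value 98
- A+C+D+F: cost 35, shelf space 23, value 96
Best: 105 util.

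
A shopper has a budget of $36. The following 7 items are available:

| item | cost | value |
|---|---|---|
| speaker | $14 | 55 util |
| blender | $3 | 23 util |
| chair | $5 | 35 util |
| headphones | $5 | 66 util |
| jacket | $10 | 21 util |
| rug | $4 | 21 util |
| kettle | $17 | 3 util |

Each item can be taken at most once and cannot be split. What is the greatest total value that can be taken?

200 util

This is a 0/1 knapsack; check combinations near the capacity.
- speaker+blender+chair+headphones+rug: cost 14+3+5+5+4=31, value 55+23+35+66+21=200
- speaker+blender+headphones+jacket+rug: cost 14+3+5+10+4=36, value 55+23+66+21+21=186
- speaker+blender+chair+headphones: cost 14+3+5+5=27, value 55+23+35+66=179
- speaker+chair+headphones+rug: cost 14+5+5+4=28, value 55+35+66+21=177
Best: 200 util.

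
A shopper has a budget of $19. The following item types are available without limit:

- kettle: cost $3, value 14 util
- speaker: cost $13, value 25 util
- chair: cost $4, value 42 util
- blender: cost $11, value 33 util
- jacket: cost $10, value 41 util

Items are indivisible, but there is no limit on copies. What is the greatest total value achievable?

182 util

Best value-per-unit is chair at 42/4; filling with it alone gives 4×42 = 168.
Optimal mix: 1×kettle + 4×chair → cost 19, value 182.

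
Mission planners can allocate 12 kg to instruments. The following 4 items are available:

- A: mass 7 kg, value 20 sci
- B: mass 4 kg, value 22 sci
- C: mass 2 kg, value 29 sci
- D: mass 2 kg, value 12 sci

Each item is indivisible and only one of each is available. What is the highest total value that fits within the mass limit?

Check high-value combinations within 12 kg:
- B+C+D: mass 4+2+2=8, value 22+29+12=63
- A+C+D: mass 7+2+2=11, value 20+29+12=61
- B+C: mass 4+2=6, value 22+29=51
- A+C: mass 7+2=9, value 20+29=49
Best: 63 sci.

63 sci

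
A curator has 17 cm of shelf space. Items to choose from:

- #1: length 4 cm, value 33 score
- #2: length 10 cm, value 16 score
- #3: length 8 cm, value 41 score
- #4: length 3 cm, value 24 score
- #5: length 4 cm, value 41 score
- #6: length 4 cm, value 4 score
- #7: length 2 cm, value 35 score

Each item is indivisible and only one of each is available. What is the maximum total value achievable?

141 score

Check high-value combinations within 17 cm:
- #3+#4+#5+#7: length 8+3+4+2=17, value 41+24+41+35=141
- #1+#4+#5+#6+#7: length 4+3+4+4+2=17, value 33+24+41+4+35=137
- #1+#4+#5+#7: length 4+3+4+2=13, value 33+24+41+35=133
- #1+#3+#4+#7: length 4+8+3+2=17, value 33+41+24+35=133
- #3+#5+#7: length 8+4+2=14, value 41+41+35=117
Best: 141 score.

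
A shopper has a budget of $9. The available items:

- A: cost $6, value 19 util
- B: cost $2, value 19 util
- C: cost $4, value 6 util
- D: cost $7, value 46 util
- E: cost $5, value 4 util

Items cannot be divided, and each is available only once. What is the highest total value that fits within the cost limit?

65 util

Check high-value combinations within $9:
- B+D: cost 2+7=9, value 19+46=65
- D: cost 7, value 46
- A+B: cost 6+2=8, value 19+19=38
- B+C: cost 2+4=6, value 19+6=25
- B+E: cost 2+5=7, value 19+4=23
Best: 65 util.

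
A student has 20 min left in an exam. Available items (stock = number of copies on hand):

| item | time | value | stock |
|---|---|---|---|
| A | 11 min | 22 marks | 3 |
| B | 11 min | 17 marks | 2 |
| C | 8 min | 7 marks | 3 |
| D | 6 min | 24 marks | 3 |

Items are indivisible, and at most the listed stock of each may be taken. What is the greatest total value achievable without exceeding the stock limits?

Best selections within time 20 and stock limits:
- 3×D: time 18, value 72
- 1×C + 2×D: time 20, value 55
- 2×D: time 12, value 48
Best: 72 marks.

72 marks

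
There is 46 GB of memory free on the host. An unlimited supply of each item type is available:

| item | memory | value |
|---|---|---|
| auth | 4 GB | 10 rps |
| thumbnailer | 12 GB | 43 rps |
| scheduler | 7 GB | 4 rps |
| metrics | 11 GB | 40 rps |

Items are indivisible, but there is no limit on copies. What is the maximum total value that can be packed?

Best value-per-unit is metrics at 40/11; filling with it alone gives 4×40 = 160.
Optimal mix: 2×thumbnailer + 2×metrics → memory 46, value 166.

166 rps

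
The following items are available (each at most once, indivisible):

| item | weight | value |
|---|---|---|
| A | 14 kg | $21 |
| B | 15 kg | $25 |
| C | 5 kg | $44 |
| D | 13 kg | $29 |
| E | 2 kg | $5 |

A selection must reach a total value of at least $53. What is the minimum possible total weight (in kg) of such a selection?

18

Subsets with value ≥ 53, sorted by total weight:
- C+D: weight 18, value 73
- A+C: weight 19, value 65
Minimum weight: 18 kg.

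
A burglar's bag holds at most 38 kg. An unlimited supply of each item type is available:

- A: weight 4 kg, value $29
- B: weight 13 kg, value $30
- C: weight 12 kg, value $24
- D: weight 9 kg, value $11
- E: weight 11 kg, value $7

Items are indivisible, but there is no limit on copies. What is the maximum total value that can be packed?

$261

Best value-per-unit is A at 29/4, and filling with it alone uses weight 9×4=36. No mix of the others beats 9×29 = 261.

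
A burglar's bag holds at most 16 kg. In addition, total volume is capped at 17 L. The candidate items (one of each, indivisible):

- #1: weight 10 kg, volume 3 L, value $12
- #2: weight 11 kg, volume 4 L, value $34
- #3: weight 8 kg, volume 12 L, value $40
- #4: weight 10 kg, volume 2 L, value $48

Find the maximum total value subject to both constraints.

$48

Feasible sets respecting both limits:
- #4: weight 10, volume 2, value 48
- #3: weight 8, volume 12, value 40
- #2: weight 11, volume 4, value 34
Best: $48.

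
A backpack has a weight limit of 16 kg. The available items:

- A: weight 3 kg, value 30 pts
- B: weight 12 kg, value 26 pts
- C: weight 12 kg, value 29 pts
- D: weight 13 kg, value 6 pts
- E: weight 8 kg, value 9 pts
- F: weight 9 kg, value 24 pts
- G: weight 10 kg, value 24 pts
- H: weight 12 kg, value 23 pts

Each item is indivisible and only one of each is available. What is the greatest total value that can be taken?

Check high-value combinations within 16 kg:
- A+C: weight 3+12=15, value 30+29=59
- A+B: weight 3+12=15, value 30+26=56
- A+F: weight 3+9=12, value 30+24=54
- A+G: weight 3+10=13, value 30+24=54
Best: 59 pts.

59 pts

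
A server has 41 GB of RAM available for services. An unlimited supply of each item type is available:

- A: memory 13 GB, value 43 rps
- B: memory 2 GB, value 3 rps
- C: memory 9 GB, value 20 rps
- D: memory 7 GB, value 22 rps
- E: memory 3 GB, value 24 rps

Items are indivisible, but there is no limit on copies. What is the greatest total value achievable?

Best value-per-unit is E at 24/3; filling with it alone gives 13×24 = 312.
Optimal mix: 1×B + 13×E → memory 41, value 315.

315 rps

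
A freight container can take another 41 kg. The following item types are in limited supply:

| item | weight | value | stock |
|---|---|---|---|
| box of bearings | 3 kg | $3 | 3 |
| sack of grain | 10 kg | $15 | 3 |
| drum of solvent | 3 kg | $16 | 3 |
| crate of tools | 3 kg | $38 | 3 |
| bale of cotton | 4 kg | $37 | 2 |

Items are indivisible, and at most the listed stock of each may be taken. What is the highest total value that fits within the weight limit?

Best selections within weight 41 and stock limits:
- 1×box of bearings + 1×sack of grain + 3×drum of solvent + 3×crate of tools + 2×bale of cotton: weight 39, value 254
- 1×sack of grain + 3×drum of solvent + 3×crate of tools + 2×bale of cotton: weight 36, value 251
- 3×box of bearings + 3×drum of solvent + 3×crate of tools + 2×bale of cotton: weight 35, value 245
- 2×box of bearings + 3×drum of solvent + 3×crate of tools + 2×bale of cotton: weight 32, value 242
Best: $254.

$254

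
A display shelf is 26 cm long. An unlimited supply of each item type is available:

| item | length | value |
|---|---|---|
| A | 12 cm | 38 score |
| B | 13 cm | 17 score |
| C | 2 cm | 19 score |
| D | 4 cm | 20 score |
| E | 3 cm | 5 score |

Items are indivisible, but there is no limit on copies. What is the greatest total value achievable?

Best value-per-unit is C at 19/2, and filling with it alone uses length 13×2=26. No mix of the others beats 13×19 = 247.

247 score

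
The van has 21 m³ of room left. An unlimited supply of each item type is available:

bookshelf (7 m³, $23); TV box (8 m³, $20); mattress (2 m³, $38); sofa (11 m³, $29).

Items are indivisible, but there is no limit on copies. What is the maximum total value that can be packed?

$380

Best value-per-unit is mattress at 38/2, and filling with it alone uses volume 10×2=20. No mix of the others beats 10×38 = 380.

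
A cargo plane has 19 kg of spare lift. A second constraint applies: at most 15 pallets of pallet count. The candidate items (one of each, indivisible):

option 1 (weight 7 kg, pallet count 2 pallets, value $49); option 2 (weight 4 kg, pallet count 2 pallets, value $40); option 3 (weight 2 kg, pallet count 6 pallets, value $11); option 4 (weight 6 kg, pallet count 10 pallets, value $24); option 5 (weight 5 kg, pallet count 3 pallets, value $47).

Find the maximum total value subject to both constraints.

$147

Feasible sets respecting both limits:
- option 1+option 2+option 3+option 5: weight 18, pallet count 13, value 147
- option 1+option 2+option 5: weight 16, pallet count 7, value 136
- option 1+option 4+option 5: weight 18, pallet count 15, value 120
- option 1+option 2+option 4: weight 17, pallet count 14, value 113
Best: $147.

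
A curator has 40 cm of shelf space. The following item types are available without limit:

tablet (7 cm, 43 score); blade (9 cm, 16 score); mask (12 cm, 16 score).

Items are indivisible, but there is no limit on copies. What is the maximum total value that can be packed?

Best value-per-unit is tablet at 43/7, and filling with it alone uses length 5×7=35. No mix of the others beats 5×43 = 215.

215 score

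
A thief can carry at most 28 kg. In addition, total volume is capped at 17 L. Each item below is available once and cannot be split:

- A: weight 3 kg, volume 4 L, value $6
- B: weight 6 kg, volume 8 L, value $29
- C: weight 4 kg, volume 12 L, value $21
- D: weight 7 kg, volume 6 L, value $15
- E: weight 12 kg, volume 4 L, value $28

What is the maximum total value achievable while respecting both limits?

Feasible sets respecting both limits:
- A+B+E: weight 21, volume 16, value 63
- B+E: weight 18, volume 12, value 57
- C+E: weight 16, volume 16, value 49
- A+D+E: weight 22, volume 14, value 49
Best: $63.

$63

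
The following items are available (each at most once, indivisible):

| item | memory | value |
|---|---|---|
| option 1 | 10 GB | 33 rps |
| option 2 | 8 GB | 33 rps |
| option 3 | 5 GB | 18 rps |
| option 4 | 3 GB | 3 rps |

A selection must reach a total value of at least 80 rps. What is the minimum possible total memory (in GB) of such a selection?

Subsets with value ≥ 80, sorted by total memory:
- option 1+option 2+option 3: memory 23, value 84
- option 1+option 2+option 3+option 4: memory 26, value 87
Minimum memory: 23 GB.

23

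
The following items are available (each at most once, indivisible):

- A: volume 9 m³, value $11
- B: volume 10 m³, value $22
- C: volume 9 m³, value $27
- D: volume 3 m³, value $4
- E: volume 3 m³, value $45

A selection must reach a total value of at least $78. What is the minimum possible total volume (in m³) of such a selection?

21

Subsets with value ≥ 78, sorted by total volume:
- A+C+E: volume 21, value 83
- B+C+E: volume 22, value 94
- A+B+E: volume 22, value 78
Minimum volume: 21 m³.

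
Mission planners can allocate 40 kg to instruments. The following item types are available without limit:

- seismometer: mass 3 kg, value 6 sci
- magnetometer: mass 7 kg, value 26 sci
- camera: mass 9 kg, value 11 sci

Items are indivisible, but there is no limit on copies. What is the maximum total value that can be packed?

136 sci

Best value-per-unit is magnetometer at 26/7; filling with it alone gives 5×26 = 130.
Optimal mix: 1×seismometer + 5×magnetometer → mass 38, value 136.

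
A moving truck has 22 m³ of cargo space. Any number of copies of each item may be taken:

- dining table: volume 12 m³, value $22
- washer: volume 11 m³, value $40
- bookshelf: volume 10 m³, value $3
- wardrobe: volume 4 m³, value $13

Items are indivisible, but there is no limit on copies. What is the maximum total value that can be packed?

Best value-per-unit is washer at 40/11, and filling with it alone uses volume 2×11=22. No mix of the others beats 2×40 = 80.

$80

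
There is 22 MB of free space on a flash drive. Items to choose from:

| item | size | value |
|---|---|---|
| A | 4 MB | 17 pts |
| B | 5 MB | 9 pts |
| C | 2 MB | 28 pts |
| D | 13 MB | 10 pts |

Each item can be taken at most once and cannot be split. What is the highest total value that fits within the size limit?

This is a 0/1 knapsack; check combinations near the capacity.
- A+C+D: size 4+2+13=19, value 17+28+10=55
- A+B+C: size 4+5+2=11, value 17+9+28=54
- B+C+D: size 5+2+13=20, value 9+28+10=47
- A+C: size 4+2=6, value 17+28=45
Best: 55 pts.

55 pts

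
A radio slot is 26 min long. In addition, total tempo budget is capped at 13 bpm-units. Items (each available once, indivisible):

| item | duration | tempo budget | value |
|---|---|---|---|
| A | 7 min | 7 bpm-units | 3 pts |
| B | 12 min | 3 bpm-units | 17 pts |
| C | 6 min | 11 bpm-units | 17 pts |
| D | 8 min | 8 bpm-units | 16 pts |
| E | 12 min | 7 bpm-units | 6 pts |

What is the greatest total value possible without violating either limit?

Feasible sets respecting both limits:
- B+D: duration 20, tempo budget 11, value 33
- B+E: duration 24, tempo budget 10, value 23
- A+B: duration 19, tempo budget 10, value 20
Best: 33 pts.

33 pts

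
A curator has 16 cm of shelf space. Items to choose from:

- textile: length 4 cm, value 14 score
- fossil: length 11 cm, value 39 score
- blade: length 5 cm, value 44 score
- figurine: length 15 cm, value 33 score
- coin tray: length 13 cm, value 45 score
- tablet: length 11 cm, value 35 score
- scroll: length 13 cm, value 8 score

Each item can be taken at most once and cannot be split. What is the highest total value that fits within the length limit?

83 score

Check high-value combinations within 16 cm:
- fossil+blade: length 11+5=16, value 39+44=83
- blade+tablet: length 5+11=16, value 44+35=79
- textile+blade: length 4+5=9, value 14+44=58
- textile+fossil: length 4+11=15, value 14+39=53
Best: 83 score.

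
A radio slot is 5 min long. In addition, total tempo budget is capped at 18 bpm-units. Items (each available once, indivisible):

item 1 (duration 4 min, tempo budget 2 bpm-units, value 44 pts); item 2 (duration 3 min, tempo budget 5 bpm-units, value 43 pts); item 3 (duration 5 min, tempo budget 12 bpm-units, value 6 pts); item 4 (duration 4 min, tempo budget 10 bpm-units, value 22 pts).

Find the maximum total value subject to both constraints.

44 pts

Feasible sets respecting both limits:
- item 1: duration 4, tempo budget 2, value 44
- item 2: duration 3, tempo budget 5, value 43
- item 4: duration 4, tempo budget 10, value 22
Best: 44 pts.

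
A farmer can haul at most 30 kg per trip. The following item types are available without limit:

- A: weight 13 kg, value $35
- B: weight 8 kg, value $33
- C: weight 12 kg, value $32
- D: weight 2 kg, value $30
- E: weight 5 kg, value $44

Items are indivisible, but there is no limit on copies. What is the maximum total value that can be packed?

Best value-per-unit is D at 30/2, and filling with it alone uses weight 15×2=30. No mix of the others beats 15×30 = 450.

$450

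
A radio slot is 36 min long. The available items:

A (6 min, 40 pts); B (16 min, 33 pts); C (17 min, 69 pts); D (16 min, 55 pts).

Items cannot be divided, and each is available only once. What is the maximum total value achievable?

124 pts

Check high-value combinations within 36 min:
- C+D: duration 17+16=33, value 69+55=124
- A+C: duration 6+17=23, value 40+69=109
- B+C: duration 16+17=33, value 33+69=102
- A+D: duration 6+16=22, value 40+55=95
Best: 124 pts.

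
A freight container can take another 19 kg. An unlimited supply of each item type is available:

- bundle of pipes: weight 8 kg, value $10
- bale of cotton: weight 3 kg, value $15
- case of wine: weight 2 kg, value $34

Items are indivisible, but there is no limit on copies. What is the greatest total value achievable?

Best value-per-unit is case of wine at 34/2, and filling with it alone uses weight 9×2=18. No mix of the others beats 9×34 = 306.

$306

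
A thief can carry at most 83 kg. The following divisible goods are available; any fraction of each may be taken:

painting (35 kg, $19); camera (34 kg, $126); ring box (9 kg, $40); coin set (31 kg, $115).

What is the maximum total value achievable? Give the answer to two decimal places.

285.89

Take in order of value per unit:
- ring box (40/9 per unit): all 9 → value 40, running total 40.00
- coin set (115/31 per unit): all 31 → value 115, running total 155.00
- camera (126/34 per unit): all 34 → value 126, running total 281.00
- painting (19/35 per unit): 9 of 35 → value 9×19/35 = 4.8857, running total 285.89
Total 285.89.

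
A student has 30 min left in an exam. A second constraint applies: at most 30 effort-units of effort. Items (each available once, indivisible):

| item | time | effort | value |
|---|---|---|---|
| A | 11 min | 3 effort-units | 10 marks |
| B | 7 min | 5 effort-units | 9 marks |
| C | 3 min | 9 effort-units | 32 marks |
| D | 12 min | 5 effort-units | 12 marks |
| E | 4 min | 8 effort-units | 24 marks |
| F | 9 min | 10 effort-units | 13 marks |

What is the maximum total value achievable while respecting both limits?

79 marks

Feasible sets respecting both limits:
- A+C+E+F: time 27, effort 30, value 79
- A+C+D+E: time 30, effort 25, value 78
- B+C+D+E: time 26, effort 27, value 77
Best: 79 marks.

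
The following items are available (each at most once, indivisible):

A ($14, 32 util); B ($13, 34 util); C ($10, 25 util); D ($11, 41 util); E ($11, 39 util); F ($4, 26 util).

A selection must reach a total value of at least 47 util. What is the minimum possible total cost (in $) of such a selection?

Subsets with value ≥ 47, sorted by total cost:
- C+F: cost 14, value 51
- D+F: cost 15, value 67
Minimum cost: 14 $.

14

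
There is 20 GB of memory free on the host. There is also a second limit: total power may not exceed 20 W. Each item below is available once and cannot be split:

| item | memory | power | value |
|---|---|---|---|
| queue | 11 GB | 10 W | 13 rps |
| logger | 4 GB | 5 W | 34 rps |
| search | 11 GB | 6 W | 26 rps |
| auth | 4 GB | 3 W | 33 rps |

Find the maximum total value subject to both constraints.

93 rps

Feasible sets respecting both limits:
- logger+search+auth: memory 19, power 14, value 93
- queue+logger+auth: memory 19, power 18, value 80
- logger+auth: memory 8, power 8, value 67
Best: 93 rps.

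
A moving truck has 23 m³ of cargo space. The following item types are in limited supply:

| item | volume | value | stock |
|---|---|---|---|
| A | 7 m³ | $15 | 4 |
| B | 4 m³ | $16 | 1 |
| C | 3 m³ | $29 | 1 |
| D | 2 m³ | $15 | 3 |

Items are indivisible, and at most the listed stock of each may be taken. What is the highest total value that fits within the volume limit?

$105

Top feasible selections:
- 1×A + 1×B + 1×C + 3×D: volume 20, value 105
- 2×A + 1×C + 3×D: volume 23, value 104
- 1×B + 1×C + 3×D: volume 13, value 90
Best: $105.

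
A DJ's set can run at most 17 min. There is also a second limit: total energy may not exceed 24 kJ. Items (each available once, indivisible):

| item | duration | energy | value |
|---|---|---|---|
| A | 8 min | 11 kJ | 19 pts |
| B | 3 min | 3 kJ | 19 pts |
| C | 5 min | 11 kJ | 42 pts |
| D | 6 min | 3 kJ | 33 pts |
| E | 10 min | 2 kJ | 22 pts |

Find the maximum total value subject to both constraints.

Feasible sets respecting both limits:
- B+C+D: duration 14, energy 17, value 94
- C+D: duration 11, energy 14, value 75
- A+B+D: duration 17, energy 17, value 71
Best: 94 pts.

94 pts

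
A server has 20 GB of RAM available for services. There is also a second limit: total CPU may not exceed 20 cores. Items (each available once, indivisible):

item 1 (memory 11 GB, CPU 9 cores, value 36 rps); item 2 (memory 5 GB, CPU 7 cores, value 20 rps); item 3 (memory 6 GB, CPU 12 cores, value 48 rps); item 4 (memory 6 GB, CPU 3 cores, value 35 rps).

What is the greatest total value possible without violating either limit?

Feasible sets respecting both limits:
- item 3+item 4: memory 12, CPU 15, value 83
- item 1+item 4: memory 17, CPU 12, value 71
- item 2+item 3: memory 11, CPU 19, value 68
Best: 83 rps.

83 rps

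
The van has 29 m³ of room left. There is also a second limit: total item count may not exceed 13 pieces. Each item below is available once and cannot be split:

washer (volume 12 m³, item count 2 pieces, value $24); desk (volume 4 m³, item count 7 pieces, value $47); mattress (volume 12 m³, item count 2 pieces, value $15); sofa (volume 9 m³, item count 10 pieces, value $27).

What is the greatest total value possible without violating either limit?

Feasible sets respecting both limits:
- washer+desk+mattress: volume 28, item count 11, value 86
- washer+desk: volume 16, item count 9, value 71
- desk+mattress: volume 16, item count 9, value 62
Best: $86.

$86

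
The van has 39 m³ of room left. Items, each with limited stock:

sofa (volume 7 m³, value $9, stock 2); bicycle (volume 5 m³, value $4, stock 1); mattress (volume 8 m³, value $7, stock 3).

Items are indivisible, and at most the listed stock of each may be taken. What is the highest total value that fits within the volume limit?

Best selections within volume 39 and stock limits:
- 2×sofa + 3×mattress: volume 38, value 39
- 2×sofa + 1×bicycle + 2×mattress: volume 35, value 36
- 1×sofa + 1×bicycle + 3×mattress: volume 36, value 34
- 2×sofa + 2×mattress: volume 30, value 32
Best: $39.

$39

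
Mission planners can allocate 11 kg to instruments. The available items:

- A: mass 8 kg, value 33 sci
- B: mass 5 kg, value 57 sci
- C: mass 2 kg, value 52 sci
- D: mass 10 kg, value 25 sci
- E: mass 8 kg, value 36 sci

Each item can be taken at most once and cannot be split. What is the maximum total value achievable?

109 sci

Check high-value combinations within 11 kg:
- B+C: mass 5+2=7, value 57+52=109
- C+E: mass 2+8=10, value 52+36=88
- A+C: mass 8+2=10, value 33+52=85
Best: 109 sci.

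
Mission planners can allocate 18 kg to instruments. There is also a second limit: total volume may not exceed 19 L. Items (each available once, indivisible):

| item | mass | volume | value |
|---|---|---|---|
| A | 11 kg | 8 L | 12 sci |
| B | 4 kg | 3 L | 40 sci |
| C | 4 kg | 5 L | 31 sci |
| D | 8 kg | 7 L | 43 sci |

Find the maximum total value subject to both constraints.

Feasible sets respecting both limits:
- B+C+D: mass 16, volume 15, value 114
- B+D: mass 12, volume 10, value 83
- C+D: mass 12, volume 12, value 74
- B+C: mass 8, volume 8, value 71
Best: 114 sci.

114 sci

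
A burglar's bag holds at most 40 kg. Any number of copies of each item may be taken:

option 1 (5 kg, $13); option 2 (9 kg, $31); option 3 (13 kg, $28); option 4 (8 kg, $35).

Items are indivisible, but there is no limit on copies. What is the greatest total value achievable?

Best value-per-unit is option 4 at 35/8, and filling with it alone uses weight 5×8=40. No mix of the others beats 5×35 = 175.

$175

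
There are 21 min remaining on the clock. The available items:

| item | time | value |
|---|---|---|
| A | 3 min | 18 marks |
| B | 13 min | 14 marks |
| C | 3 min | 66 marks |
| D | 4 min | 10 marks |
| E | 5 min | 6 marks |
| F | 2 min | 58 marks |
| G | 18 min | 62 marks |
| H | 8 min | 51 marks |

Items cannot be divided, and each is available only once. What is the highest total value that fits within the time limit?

203 marks

Check high-value combinations within 21 min:
- A+C+D+F+H: time 3+3+4+2+8=20, value 18+66+10+58+51=203
- A+C+E+F+H: time 3+3+5+2+8=21, value 18+66+6+58+51=199
- A+C+F+H: time 3+3+2+8=16, value 18+66+58+51=193
- C+D+F+H: time 3+4+2+8=17, value 66+10+58+51=185
Best: 203 marks.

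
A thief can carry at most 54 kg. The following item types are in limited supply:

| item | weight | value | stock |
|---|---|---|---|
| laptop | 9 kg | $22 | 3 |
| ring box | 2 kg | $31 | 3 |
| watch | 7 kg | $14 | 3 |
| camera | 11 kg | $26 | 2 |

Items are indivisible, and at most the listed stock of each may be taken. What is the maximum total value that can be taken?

Best selections within weight 54 and stock limits:
- 2×laptop + 3×ring box + 1×watch + 2×camera: weight 53, value 203
- 3×laptop + 3×ring box + 3×watch: weight 54, value 201
- 3×laptop + 3×ring box + 1×watch + 1×camera: weight 51, value 199
- 1×laptop + 3×ring box + 2×watch + 2×camera: weight 51, value 195
Best: $203.

$203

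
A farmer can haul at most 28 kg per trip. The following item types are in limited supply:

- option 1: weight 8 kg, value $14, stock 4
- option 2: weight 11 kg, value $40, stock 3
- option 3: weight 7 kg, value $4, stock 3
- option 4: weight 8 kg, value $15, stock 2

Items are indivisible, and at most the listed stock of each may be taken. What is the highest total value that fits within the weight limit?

Best selections within weight 28 and stock limits:
- 2×option 2: weight 22, value 80
- 1×option 2 + 2×option 4: weight 27, value 70
- 1×option 1 + 1×option 2 + 1×option 4: weight 27, value 69
- 2×option 1 + 1×option 2: weight 27, value 68
Best: $80.

$80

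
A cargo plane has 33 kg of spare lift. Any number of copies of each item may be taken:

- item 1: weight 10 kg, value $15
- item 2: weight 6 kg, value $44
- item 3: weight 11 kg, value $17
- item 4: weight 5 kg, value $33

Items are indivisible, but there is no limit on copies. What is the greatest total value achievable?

$231

Best value-per-unit is item 2 at 44/6; filling with it alone gives 5×44 = 220.
Optimal mix: 3×item 2 + 3×item 4 → weight 33, value 231.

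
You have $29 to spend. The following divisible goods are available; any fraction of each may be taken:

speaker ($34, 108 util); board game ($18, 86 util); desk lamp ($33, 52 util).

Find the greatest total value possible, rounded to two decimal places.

Take in order of value per unit:
- board game (86/18 per unit): all 18 → value 86, running total 86.00
- speaker (108/34 per unit): 11 of 34 → value 11×108/34 = 34.9412, running total 120.94
Total 120.94.

120.94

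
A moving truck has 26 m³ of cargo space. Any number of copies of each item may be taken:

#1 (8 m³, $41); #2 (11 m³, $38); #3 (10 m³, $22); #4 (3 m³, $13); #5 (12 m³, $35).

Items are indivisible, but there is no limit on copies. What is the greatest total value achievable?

$123

Best value-per-unit is #1 at 41/8, and filling with it alone uses volume 3×8=24. No mix of the others beats 3×41 = 123.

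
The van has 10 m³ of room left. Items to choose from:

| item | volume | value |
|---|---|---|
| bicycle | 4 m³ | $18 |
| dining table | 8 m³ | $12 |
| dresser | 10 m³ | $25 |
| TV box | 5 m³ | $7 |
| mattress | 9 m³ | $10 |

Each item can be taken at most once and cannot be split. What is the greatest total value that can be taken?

Check high-value combinations within 10 m³:
- bicycle+TV box: volume 4+5=9, value 18+7=25
- dresser: volume 10, value 25
- bicycle: volume 4, value 18
Best: $25.

$25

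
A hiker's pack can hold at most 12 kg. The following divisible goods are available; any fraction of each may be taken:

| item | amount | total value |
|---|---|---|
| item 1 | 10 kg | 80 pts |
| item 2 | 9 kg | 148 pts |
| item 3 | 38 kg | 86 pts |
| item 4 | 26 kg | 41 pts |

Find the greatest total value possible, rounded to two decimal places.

172.00

Take in order of value per unit:
- item 2 (148/9 per unit): all 9 → value 148, running total 148.00
- item 1 (80/10 per unit): 3 of 10 → value 3×80/10 = 24.0000, running total 172.00
Total 172.00.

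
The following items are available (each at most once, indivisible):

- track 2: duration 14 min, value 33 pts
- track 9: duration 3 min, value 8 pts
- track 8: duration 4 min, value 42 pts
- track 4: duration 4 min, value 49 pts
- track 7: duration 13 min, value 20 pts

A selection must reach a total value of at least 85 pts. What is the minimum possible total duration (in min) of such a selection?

8

Subsets with value ≥ 85, sorted by total duration:
- track 8+track 4: duration 8, value 91
- track 9+track 8+track 4: duration 11, value 99
- track 8+track 4+track 7: duration 21, value 111
Minimum duration: 8 min.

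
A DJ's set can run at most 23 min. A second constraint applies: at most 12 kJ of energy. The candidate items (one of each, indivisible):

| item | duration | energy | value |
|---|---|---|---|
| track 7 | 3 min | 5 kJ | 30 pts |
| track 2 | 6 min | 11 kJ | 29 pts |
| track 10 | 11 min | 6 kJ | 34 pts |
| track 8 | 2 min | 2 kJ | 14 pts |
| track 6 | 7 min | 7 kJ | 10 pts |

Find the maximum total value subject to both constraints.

64 pts

Feasible sets respecting both limits:
- track 7+track 10: duration 14, energy 11, value 64
- track 10+track 8: duration 13, energy 8, value 48
- track 7+track 8: duration 5, energy 7, value 44
- track 7+track 6: duration 10, energy 12, value 40
Best: 64 pts.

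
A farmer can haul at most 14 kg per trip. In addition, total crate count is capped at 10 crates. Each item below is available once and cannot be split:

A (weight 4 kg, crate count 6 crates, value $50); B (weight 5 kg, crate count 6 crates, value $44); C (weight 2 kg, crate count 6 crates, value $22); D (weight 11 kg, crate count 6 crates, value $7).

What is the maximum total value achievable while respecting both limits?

$50

Feasible sets respecting both limits:
- A: weight 4, crate count 6, value 50
- B: weight 5, crate count 6, value 44
- C: weight 2, crate count 6, value 22
- D: weight 11, crate count 6, value 7
Best: $50.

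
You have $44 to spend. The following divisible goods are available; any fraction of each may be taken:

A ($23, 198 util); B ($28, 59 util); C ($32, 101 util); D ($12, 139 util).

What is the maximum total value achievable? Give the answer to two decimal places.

Take in order of value per unit:
- D (139/12 per unit): all 12 → value 139, running total 139.00
- A (198/23 per unit): all 23 → value 198, running total 337.00
- C (101/32 per unit): 9 of 32 → value 9×101/32 = 28.4063, running total 365.41
Total 365.41.

365.41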